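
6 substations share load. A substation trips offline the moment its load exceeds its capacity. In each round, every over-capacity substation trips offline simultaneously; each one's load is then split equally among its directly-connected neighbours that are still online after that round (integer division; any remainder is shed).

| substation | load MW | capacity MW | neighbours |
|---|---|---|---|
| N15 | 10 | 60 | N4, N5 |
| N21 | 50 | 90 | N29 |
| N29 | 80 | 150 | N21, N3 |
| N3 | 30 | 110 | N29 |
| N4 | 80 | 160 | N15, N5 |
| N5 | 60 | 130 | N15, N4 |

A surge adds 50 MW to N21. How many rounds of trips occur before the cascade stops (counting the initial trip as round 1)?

Round 1 — N21 at 100 > 90. N21 trips offline.
  N21 sheds 100 MW to N29: 100 each.
    N29: 80+100 = 180 > 150
Round 2 — N29 trips offline.
  N29 sheds 180 MW to N3: 180 each.
    N3: 30+180 = 210 > 110
Round 3 — N3 trips offline.
  N3 sheds 210 MW: no online neighbours, lost.
No further trips.

3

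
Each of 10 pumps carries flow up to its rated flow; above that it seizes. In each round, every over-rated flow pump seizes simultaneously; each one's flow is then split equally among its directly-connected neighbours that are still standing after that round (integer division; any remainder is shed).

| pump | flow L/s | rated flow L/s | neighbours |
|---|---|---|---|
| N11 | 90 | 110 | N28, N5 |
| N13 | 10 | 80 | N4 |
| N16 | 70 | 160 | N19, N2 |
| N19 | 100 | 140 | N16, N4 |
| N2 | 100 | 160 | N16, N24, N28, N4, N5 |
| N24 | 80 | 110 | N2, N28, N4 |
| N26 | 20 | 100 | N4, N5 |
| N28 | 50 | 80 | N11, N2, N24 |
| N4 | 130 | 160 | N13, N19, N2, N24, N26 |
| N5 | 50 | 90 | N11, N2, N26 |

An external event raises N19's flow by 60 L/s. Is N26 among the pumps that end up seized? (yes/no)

yes

Round 1 — N19 at 160 > 140. N19 seizes.
  N19 sheds 160 L/s to N16, N4: 80 each.
    N16: 70+80 = 150 ≤ 160
    N4: 130+80 = 210 > 160
Round 2 — N4 seizes.
  N4 sheds 210 L/s to N13, N2, N24, N26: 52 each (2 lost).
    N13: 10+52 = 62 ≤ 80
    N2: 100+52 = 152 ≤ 160
    N24: 80+52 = 132 > 110
    N26: 20+52 = 72 ≤ 100
Round 3 — N24 seizes.
  N24 sheds 132 L/s to N2, N28: 66 each.
    N2: 152+66 = 218 > 160
    N28: 50+66 = 116 > 80
Round 4 — N2, N28 seize.
  N2 sheds 218 L/s to N16, N5: 109 each.
    N16: 150+109 = 259 > 160
    N5: 50+109 = 159 > 90
  N28 sheds 116 L/s to N11: 116 each.
    N11: 90+116 = 206 > 110
Round 5 — N11, N16, N5 seize.
  N11 sheds 206 L/s: no online neighbours, lost.
  N16 sheds 259 L/s: no online neighbours, lost.
  N5 sheds 159 L/s to N26: 159 each.
    N26: 72+159 = 231 > 100
Round 6 — N26 seizes.
  N26 sheds 231 L/s: no online neighbours, lost.
No further seizures.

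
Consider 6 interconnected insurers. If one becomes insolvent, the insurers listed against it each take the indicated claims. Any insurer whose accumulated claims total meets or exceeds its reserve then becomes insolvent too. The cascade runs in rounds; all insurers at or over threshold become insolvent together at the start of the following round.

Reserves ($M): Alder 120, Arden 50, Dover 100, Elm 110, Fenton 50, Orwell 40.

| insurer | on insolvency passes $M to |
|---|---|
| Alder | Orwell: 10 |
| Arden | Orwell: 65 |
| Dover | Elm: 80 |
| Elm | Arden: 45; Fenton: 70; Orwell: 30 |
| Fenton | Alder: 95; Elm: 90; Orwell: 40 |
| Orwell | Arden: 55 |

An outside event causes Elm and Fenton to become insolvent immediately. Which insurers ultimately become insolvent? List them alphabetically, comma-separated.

Arden, Elm, Fenton, Orwell

Round 1 — Elm, Fenton become insolvent (initial).
  Alder: +95 → 95 < 120
  Arden: +45 → 45 < 50
  Orwell: +30+40 → 70 ≥ 40
Round 2 — Orwell becomes insolvent.
  Arden: +55 → 100 ≥ 50
Round 3 — Arden becomes insolvent.
No further insolvencies.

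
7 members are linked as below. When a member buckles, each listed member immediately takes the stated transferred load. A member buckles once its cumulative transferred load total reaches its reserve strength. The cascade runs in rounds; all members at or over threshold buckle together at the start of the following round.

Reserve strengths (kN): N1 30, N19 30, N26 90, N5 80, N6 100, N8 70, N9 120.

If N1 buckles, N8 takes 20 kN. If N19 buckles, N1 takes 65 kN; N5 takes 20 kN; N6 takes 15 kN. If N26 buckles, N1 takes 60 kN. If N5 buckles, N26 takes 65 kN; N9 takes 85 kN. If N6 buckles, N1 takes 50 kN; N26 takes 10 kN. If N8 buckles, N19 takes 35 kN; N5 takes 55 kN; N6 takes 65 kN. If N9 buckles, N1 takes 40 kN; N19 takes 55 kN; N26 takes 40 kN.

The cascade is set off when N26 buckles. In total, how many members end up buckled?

2

Round 1 — N26 buckles (initial).
  N1: +60 → 60 ≥ 30
Round 2 — N1 buckles.
  N8: +20 → 20 < 70
No further bucklings.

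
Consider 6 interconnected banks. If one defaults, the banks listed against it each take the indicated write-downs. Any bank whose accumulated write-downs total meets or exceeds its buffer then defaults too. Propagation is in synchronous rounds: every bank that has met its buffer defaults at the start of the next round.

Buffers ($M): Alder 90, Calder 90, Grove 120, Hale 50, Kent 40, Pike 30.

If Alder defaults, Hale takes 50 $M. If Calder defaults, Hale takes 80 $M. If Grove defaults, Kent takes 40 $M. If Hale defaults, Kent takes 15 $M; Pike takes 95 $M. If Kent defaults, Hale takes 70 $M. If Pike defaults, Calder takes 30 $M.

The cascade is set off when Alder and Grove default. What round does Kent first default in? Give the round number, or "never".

2

Round 1 — Alder, Grove default (initial).
  Hale: +50 → 50 ≥ 50
  Kent: +40 → 40 ≥ 40
Round 2 — Hale, Kent default.
  Pike: +95 → 95 ≥ 30
Round 3 — Pike defaults.
  Calder: +30 → 30 < 90
No further defaults.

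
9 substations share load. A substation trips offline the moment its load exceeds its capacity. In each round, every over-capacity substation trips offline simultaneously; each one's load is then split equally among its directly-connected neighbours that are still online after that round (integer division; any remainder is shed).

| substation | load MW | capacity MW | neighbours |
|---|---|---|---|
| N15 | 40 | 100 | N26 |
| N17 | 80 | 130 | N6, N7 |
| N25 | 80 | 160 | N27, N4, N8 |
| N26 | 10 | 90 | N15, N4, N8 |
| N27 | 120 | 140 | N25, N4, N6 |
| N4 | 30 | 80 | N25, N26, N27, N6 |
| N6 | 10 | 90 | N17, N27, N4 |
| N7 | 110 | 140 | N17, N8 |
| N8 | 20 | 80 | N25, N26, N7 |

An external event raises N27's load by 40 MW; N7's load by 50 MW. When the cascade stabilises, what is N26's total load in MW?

87

Round 1 — N27 at 160 > 140; N7 at 160 > 140. N27, N7 trip offline.
  N27 sheds 160 MW to N25, N4, N6: 53 each (1 lost).
    N25: 80+53 = 133 ≤ 160
    N4: 30+53 = 83 > 80
    N6: 10+53 = 63 ≤ 90
  N7 sheds 160 MW to N17, N8: 80 each.
    N17: 80+80 = 160 > 130
    N8: 20+80 = 100 > 80
Round 2 — N17, N4, N8 trip offline.
  N17 sheds 160 MW to N6: 160 each.
    N6: 63+160 = 223 > 90
  N4 sheds 83 MW to N25, N26, N6: 27 each (2 lost).
    N25: 133+27 = 160 ≤ 160
    N26: 10+27 = 37 ≤ 90
    N6: 223+27 = 250 > 90
  N8 sheds 100 MW to N25, N26: 50 each.
    N25: 160+50 = 210 > 160
    N26: 37+50 = 87 ≤ 90
Round 3 — N25, N6 trip offline.
  N25 sheds 210 MW: no online neighbours, lost.
  N6 sheds 250 MW: no online neighbours, lost.
No further trips.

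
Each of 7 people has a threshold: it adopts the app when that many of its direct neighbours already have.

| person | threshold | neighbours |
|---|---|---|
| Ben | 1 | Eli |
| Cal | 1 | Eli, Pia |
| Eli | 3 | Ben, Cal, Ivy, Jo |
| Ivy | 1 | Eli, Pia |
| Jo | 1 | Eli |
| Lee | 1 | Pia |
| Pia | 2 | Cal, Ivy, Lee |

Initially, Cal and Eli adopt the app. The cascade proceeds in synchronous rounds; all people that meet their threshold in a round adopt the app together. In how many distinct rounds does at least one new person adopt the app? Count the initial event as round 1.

Round 1 — Cal, Eli adopt the app (initial).
Round 2 — checking thresholds:
  Ben: 1 of 1 neighbours ≥ 1, adopts the app.
  Ivy: 1 of 2 neighbours ≥ 1, adopts the app.
  Jo: 1 of 1 neighbours ≥ 1, adopts the app.
  Pia: 1 of 3 neighbours < 2, not yet.
Round 3 — checking thresholds:
  Pia: 2 of 3 neighbours ≥ 2, adopts the app.
Round 4 — checking thresholds:
  Lee: 1 of 1 neighbours ≥ 1, adopts the app.
Round 5 — no new adoptions; cascade stops.

4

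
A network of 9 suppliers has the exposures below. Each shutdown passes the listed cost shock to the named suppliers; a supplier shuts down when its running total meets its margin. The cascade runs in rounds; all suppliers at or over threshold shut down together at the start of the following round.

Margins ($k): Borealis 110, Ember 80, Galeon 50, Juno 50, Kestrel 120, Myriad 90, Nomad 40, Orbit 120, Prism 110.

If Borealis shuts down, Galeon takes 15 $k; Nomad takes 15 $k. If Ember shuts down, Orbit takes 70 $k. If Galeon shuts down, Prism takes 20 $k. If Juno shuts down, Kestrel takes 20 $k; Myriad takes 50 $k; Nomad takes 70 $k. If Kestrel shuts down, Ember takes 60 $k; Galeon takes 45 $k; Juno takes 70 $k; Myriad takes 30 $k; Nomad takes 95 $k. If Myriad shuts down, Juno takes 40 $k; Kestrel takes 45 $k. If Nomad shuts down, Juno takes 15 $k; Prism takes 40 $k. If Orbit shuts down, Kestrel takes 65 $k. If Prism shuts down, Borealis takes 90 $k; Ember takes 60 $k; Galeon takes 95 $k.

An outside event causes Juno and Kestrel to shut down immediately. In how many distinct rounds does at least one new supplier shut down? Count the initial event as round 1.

Round 1 — Juno, Kestrel shut down (initial).
  Ember: +60 → 60 < 80
  Galeon: +45 → 45 < 50
  Myriad: +50+30 → 80 < 90
  Nomad: +70+95 → 165 ≥ 40
Round 2 — Nomad shuts down.
  Prism: +40 → 40 < 110
No further shutdowns.

2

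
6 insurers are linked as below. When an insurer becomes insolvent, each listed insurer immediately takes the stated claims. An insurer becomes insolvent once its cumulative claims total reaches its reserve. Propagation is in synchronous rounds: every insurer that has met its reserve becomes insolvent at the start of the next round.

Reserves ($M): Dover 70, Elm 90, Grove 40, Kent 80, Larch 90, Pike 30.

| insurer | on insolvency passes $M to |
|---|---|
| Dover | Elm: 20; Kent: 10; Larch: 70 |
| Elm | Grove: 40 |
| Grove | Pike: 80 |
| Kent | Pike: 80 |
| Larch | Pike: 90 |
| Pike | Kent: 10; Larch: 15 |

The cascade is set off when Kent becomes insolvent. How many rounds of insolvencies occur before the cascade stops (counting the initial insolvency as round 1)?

2

Round 1 — Kent becomes insolvent (initial).
  Pike: +80 → 80 ≥ 30
Round 2 — Pike becomes insolvent.
  Larch: +15 → 15 < 90
No further insolvencies.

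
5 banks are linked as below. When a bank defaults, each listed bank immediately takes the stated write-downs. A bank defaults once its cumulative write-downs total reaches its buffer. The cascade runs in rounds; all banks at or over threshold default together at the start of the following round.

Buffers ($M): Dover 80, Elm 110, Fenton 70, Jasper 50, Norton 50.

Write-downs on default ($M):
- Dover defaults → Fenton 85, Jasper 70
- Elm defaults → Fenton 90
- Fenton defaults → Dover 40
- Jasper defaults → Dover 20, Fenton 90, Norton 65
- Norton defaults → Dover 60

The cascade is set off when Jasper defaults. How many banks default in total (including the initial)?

4

Round 1 — Jasper defaults (initial).
  Dover: +20 → 20 < 80
  Fenton: +90 → 90 ≥ 70
  Norton: +65 → 65 ≥ 50
Round 2 — Fenton, Norton default.
  Dover: +40+60 → 120 ≥ 80
Round 3 — Dover defaults.
No further defaults.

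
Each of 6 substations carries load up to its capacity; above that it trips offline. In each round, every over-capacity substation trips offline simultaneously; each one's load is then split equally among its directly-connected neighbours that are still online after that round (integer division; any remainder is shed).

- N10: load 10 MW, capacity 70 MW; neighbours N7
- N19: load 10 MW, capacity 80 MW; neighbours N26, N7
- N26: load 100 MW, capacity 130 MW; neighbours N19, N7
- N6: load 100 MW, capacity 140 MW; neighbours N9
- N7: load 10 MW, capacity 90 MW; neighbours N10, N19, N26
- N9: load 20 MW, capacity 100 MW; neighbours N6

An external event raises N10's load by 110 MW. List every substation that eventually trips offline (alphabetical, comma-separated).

N10, N19, N26, N7

Round 1 — N10 at 120 > 70. N10 trips offline.
  N10 sheds 120 MW to N7: 120 each.
    N7: 10+120 = 130 > 90
Round 2 — N7 trips offline.
  N7 sheds 130 MW to N19, N26: 65 each.
    N19: 10+65 = 75 ≤ 80
    N26: 100+65 = 165 > 130
Round 3 — N26 trips offline.
  N26 sheds 165 MW to N19: 165 each.
    N19: 75+165 = 240 > 80
Round 4 — N19 trips offline.
  N19 sheds 240 MW: no online neighbours, lost.
No further trips.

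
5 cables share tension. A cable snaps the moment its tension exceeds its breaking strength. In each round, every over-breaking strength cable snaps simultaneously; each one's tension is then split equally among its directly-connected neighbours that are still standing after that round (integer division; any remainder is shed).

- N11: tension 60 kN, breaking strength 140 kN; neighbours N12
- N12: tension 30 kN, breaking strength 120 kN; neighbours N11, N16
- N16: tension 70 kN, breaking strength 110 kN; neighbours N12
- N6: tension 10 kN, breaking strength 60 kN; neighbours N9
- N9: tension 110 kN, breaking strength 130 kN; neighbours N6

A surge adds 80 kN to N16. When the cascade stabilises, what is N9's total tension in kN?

Round 1 — N16 at 150 > 110. N16 snaps.
  N16 sheds 150 kN to N12: 150 each.
    N12: 30+150 = 180 > 120
Round 2 — N12 snaps.
  N12 sheds 180 kN to N11: 180 each.
    N11: 60+180 = 240 > 140
Round 3 — N11 snaps.
  N11 sheds 240 kN: no online neighbours, lost.
No further breaks.

110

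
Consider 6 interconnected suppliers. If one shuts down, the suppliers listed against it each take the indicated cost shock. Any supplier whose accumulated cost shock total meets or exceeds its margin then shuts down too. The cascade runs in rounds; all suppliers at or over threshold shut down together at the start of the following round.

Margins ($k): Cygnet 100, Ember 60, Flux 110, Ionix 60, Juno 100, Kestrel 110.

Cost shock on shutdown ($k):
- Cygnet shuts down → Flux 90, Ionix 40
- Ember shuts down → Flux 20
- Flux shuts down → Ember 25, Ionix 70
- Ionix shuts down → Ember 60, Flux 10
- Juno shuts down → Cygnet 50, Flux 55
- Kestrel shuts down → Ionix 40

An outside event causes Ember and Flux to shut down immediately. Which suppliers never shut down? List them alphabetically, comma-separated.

Cygnet, Juno, Kestrel

Round 1 — Ember, Flux shut down (initial).
  Ionix: +70 → 70 ≥ 60
Round 2 — Ionix shuts down.
No further shutdowns.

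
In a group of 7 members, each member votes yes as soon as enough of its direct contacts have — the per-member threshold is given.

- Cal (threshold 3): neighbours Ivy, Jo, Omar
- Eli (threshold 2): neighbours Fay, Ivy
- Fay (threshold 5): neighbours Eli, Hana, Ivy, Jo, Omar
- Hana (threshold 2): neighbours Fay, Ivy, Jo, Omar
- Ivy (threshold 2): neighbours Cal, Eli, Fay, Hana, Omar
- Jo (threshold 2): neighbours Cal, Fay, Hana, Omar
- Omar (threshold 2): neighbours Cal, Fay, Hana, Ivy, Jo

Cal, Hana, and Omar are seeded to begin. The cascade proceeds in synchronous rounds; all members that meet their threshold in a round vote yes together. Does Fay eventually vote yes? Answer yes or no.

no

Round 1 — Cal, Hana, Omar vote yes (initial).
Round 2 — checking thresholds:
  Fay: 2 of 5 neighbours < 5, holds.
  Ivy: 3 of 5 neighbours ≥ 2, votes yes.
  Jo: 3 of 4 neighbours ≥ 2, votes yes.
Round 3 — no new yes votes; cascade stops.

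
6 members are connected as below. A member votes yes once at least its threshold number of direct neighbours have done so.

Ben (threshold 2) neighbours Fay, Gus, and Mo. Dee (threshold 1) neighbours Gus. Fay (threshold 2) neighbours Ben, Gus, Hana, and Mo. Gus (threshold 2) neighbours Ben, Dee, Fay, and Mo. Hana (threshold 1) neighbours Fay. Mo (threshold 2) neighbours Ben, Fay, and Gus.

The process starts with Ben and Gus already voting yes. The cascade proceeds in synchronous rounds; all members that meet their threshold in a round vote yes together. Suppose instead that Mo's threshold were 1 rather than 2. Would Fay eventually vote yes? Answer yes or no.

With Mo's threshold at 1:
Round 1 — Ben, Gus vote yes (initial).
Round 2 — checking thresholds:
  Dee: 1 of 1 neighbours ≥ 1, votes yes.
  Fay: 2 of 4 neighbours ≥ 2, votes yes.
  Mo: 2 of 3 neighbours ≥ 1, votes yes.
Round 3 — checking thresholds:
  Hana: 1 of 1 neighbours ≥ 1, votes yes.
Round 4 — no new yes votes; cascade stops.

yes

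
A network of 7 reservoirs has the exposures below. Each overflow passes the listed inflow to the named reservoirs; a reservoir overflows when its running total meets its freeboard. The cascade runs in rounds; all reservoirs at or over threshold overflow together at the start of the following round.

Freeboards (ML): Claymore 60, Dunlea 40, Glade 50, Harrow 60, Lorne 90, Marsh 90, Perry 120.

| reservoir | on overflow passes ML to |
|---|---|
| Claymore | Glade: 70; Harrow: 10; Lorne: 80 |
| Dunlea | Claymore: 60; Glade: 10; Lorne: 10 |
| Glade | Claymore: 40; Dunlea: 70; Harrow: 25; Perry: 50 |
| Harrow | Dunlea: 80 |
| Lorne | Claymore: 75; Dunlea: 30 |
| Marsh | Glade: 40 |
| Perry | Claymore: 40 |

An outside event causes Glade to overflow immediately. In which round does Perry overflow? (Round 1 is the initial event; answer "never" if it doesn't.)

never

Round 1 — Glade overflows (initial).
  Claymore: +40 → 40 < 60
  Dunlea: +70 → 70 ≥ 40
  Harrow: +25 → 25 < 60
  Perry: +50 → 50 < 120
Round 2 — Dunlea overflows.
  Claymore: +60 → 100 ≥ 60
  Lorne: +10 → 10 < 90
Round 3 — Claymore overflows.
  Harrow: +10 → 35 < 60
  Lorne: +80 → 90 ≥ 90
Round 4 — Lorne overflows.
No further overflows.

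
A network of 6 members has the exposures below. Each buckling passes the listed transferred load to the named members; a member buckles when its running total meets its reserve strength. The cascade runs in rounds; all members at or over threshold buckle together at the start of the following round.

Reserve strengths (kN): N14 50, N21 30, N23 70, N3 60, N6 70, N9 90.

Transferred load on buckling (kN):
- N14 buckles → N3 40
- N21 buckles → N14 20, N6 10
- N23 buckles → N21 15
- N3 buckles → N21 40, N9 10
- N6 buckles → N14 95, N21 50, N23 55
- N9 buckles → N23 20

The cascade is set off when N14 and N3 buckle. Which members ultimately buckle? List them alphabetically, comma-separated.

N14, N21, N3

Round 1 — N14, N3 buckle (initial).
  N21: +40 → 40 ≥ 30
  N9: +10 → 10 < 90
Round 2 — N21 buckles.
  N6: +10 → 10 < 70
No further bucklings.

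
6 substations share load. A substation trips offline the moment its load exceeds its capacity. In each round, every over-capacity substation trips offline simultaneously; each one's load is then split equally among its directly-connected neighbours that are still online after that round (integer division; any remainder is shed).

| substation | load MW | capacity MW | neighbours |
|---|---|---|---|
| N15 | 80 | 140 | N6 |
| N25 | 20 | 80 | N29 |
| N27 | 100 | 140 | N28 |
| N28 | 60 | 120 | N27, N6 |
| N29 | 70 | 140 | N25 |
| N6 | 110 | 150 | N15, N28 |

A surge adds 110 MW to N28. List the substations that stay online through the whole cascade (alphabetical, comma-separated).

N25, N29

Round 1 — N28 at 170 > 120. N28 trips offline.
  N28 sheds 170 MW to N27, N6: 85 each.
    N27: 100+85 = 185 > 140
    N6: 110+85 = 195 > 150
Round 2 — N27, N6 trip offline.
  N27 sheds 185 MW: no online neighbours, lost.
  N6 sheds 195 MW to N15: 195 each.
    N15: 80+195 = 275 > 140
Round 3 — N15 trips offline.
  N15 sheds 275 MW: no online neighbours, lost.
No further trips.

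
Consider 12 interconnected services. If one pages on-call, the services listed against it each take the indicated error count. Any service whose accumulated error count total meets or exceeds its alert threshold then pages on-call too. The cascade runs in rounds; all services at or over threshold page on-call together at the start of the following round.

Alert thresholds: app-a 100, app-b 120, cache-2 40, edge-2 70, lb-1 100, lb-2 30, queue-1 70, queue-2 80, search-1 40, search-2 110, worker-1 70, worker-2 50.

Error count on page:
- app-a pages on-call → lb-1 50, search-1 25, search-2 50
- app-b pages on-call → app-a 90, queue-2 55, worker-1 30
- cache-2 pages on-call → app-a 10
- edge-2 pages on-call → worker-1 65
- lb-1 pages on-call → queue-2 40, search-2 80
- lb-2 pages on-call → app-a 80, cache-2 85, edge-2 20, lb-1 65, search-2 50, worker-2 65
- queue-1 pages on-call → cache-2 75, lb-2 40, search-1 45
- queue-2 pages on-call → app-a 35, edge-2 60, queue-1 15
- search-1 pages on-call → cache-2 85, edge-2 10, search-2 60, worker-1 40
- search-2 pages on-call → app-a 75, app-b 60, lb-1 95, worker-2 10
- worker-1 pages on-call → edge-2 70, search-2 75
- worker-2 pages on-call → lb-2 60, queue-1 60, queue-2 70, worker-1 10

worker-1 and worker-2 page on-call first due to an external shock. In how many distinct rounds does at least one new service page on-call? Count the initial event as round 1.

Round 1 — worker-1, worker-2 page on-call (initial).
  edge-2: +70 → 70 ≥ 70
  lb-2: +60 → 60 ≥ 30
  queue-1: +60 → 60 < 70
  queue-2: +70 → 70 < 80
  search-2: +75 → 75 < 110
Round 2 — edge-2, lb-2 page on-call.
  app-a: +80 → 80 < 100
  cache-2: +85 → 85 ≥ 40
  lb-1: +65 → 65 < 100
  search-2: +50 → 125 ≥ 110
Round 3 — cache-2, search-2 page on-call.
  app-a: +10+75 → 165 ≥ 100
  app-b: +60 → 60 < 120
  lb-1: +95 → 160 ≥ 100
Round 4 — app-a, lb-1 page on-call.
  queue-2: +40 → 110 ≥ 80
  search-1: +25 → 25 < 40
Round 5 — queue-2 pages on-call.
  queue-1: +15 → 75 ≥ 70
Round 6 — queue-1 pages on-call.
  search-1: +45 → 70 ≥ 40
Round 7 — search-1 pages on-call.
No further pages.

7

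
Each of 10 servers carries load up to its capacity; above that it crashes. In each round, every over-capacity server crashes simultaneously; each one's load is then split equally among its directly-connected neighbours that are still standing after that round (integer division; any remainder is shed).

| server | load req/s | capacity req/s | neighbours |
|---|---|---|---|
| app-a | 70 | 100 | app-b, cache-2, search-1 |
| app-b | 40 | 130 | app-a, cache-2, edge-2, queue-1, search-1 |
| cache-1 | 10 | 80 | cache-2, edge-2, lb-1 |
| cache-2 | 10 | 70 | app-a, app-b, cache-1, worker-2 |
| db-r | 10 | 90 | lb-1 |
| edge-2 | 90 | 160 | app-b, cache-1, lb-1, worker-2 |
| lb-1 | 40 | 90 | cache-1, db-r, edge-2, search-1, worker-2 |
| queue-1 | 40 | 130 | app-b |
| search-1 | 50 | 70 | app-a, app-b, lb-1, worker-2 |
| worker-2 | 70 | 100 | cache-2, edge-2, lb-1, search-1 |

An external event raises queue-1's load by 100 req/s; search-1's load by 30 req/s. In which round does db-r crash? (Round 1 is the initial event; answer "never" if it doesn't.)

never

Round 1 — queue-1 at 140 > 130; search-1 at 80 > 70. queue-1, search-1 crash.
  queue-1 sheds 140 req/s to app-b: 140 each.
    app-b: 40+140 = 180 > 130
  search-1 sheds 80 req/s to app-a, app-b, lb-1, worker-2: 20 each.
    app-a: 70+20 = 90 ≤ 100
    app-b: 180+20 = 200 > 130
    lb-1: 40+20 = 60 ≤ 90
    worker-2: 70+20 = 90 ≤ 100
Round 2 — app-b crashes.
  app-b sheds 200 req/s to app-a, cache-2, edge-2: 66 each (2 lost).
    app-a: 90+66 = 156 > 100
    cache-2: 10+66 = 76 > 70
    edge-2: 90+66 = 156 ≤ 160
Round 3 — app-a, cache-2 crash.
  app-a sheds 156 req/s: no online neighbours, lost.
  cache-2 sheds 76 req/s to cache-1, worker-2: 38 each.
    cache-1: 10+38 = 48 ≤ 80
    worker-2: 90+38 = 128 > 100
Round 4 — worker-2 crashes.
  worker-2 sheds 128 req/s to edge-2, lb-1: 64 each.
    edge-2: 156+64 = 220 > 160
    lb-1: 60+64 = 124 > 90
Round 5 — edge-2, lb-1 crash.
  edge-2 sheds 220 req/s to cache-1: 220 each.
    cache-1: 48+220 = 268 > 80
  lb-1 sheds 124 req/s to cache-1, db-r: 62 each.
    cache-1: 268+62 = 330 > 80
    db-r: 10+62 = 72 ≤ 90
Round 6 — cache-1 crashes.
  cache-1 sheds 330 req/s: no online neighbours, lost.
No further crashes.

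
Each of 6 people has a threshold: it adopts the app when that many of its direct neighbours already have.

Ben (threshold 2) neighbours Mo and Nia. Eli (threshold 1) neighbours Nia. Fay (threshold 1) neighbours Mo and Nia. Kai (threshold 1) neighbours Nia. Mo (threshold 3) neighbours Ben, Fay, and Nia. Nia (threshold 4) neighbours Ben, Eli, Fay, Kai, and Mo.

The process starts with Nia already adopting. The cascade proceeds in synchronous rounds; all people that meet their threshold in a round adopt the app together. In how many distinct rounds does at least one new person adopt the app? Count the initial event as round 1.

2

Round 1 — Nia adopts the app (initial).
Round 2 — checking thresholds:
  Ben: 1 of 2 neighbours < 2, below threshold.
  Eli: 1 of 1 neighbours ≥ 1, adopts the app.
  Fay: 1 of 2 neighbours ≥ 1, adopts the app.
  Kai: 1 of 1 neighbours ≥ 1, adopts the app.
  Mo: 1 of 3 neighbours < 3, below threshold.
Round 3 — no new adoptions; cascade stops.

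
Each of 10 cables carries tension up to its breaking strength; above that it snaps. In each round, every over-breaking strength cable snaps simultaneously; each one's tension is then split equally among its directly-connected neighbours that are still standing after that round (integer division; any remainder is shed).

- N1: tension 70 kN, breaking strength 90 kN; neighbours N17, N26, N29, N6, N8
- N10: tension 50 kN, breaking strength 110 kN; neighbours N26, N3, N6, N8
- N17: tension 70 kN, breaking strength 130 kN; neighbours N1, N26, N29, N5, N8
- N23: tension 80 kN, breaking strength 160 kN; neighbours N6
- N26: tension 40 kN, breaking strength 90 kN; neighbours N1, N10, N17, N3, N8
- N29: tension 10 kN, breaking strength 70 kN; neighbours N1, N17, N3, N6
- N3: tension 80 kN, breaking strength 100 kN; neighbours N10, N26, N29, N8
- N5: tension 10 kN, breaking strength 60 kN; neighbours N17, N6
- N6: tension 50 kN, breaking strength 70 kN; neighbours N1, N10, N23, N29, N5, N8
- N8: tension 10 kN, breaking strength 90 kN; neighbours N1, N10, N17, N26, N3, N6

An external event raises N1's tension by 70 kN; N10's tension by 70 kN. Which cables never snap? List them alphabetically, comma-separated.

Round 1 — N1 at 140 > 90; N10 at 120 > 110. N1, N10 snap.
  N1 sheds 140 kN to N17, N26, N29, N6, N8: 28 each.
    N17: 70+28 = 98 ≤ 130
    N26: 40+28 = 68 ≤ 90
    N29: 10+28 = 38 ≤ 70
    N6: 50+28 = 78 > 70
    N8: 10+28 = 38 ≤ 90
  N10 sheds 120 kN to N26, N3, N6, N8: 30 each.
    N26: 68+30 = 98 > 90
    N3: 80+30 = 110 > 100
    N6: 78+30 = 108 > 70
    N8: 38+30 = 68 ≤ 90
Round 2 — N26, N3, N6 snap.
  N26 sheds 98 kN to N17, N8: 49 each.
    N17: 98+49 = 147 > 130
    N8: 68+49 = 117 > 90
  N3 sheds 110 kN to N29, N8: 55 each.
    N29: 38+55 = 93 > 70
    N8: 117+55 = 172 > 90
  N6 sheds 108 kN to N23, N29, N5, N8: 27 each.
    N23: 80+27 = 107 ≤ 160
    N29: 93+27 = 120 > 70
    N5: 10+27 = 37 ≤ 60
    N8: 172+27 = 199 > 90
Round 3 — N17, N29, N8 snap.
  N17 sheds 147 kN to N5: 147 each.
    N5: 37+147 = 184 > 60
  N29 sheds 120 kN: no online neighbours, lost.
  N8 sheds 199 kN: no online neighbours, lost.
Round 4 — N5 snaps.
  N5 sheds 184 kN: no online neighbours, lost.
No further breaks.

N23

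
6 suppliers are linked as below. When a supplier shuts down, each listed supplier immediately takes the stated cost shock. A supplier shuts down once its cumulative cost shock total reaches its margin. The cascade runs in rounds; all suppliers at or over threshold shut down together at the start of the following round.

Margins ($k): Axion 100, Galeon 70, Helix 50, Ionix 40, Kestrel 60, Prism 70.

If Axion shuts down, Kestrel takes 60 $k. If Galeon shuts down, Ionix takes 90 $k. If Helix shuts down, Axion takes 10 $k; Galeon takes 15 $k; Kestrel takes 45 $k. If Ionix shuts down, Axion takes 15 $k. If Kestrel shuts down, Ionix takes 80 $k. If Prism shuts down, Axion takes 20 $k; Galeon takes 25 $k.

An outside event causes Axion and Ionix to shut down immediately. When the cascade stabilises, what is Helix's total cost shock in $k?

0

Round 1 — Axion, Ionix shut down (initial).
  Kestrel: +60 → 60 ≥ 60
Round 2 — Kestrel shuts down.
No further shutdowns.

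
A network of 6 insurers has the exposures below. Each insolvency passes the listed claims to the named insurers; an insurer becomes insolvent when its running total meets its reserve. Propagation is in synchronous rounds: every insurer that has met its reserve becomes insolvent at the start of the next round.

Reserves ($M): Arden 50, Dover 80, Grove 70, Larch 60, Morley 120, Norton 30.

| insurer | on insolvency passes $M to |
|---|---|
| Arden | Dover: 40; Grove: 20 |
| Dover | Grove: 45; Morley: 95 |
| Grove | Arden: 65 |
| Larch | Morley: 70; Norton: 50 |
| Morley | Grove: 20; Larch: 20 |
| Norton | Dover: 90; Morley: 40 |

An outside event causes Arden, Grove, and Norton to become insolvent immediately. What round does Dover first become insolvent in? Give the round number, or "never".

2

Round 1 — Arden, Grove, Norton become insolvent (initial).
  Dover: +40+90 → 130 ≥ 80
  Morley: +40 → 40 < 120
Round 2 — Dover becomes insolvent.
  Morley: +95 → 135 ≥ 120
Round 3 — Morley becomes insolvent.
  Larch: +20 → 20 < 60
No further insolvencies.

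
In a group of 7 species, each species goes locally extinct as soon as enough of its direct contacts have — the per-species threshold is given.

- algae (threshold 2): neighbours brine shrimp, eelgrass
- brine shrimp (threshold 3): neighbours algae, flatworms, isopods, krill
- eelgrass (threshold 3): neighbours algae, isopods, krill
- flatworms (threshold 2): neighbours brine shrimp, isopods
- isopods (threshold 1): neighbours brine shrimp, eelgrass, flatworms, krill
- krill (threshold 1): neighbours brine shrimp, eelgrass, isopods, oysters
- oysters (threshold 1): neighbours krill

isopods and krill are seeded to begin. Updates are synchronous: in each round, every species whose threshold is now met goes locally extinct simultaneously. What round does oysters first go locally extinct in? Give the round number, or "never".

Round 1 — isopods, krill go locally extinct (initial).
Round 2 — checking thresholds:
  brine shrimp: 2 of 4 neighbours < 3, not yet.
  eelgrass: 2 of 3 neighbours < 3, not yet.
  flatworms: 1 of 2 neighbours < 2, not yet.
  oysters: 1 of 1 neighbours ≥ 1, goes locally extinct.
Round 3 — no new extinctions; cascade stops.

2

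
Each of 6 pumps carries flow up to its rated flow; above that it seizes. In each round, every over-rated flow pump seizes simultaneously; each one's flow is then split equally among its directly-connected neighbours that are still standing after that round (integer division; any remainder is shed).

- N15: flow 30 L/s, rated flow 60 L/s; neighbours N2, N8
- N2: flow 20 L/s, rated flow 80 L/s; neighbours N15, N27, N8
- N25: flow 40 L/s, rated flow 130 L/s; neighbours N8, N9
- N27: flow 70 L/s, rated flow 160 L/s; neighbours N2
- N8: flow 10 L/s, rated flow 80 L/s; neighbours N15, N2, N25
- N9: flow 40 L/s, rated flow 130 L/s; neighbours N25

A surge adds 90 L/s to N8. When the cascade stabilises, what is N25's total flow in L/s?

73

Round 1 — N8 at 100 > 80. N8 seizes.
  N8 sheds 100 L/s to N15, N2, N25: 33 each (1 lost).
    N15: 30+33 = 63 > 60
    N2: 20+33 = 53 ≤ 80
    N25: 40+33 = 73 ≤ 130
Round 2 — N15 seizes.
  N15 sheds 63 L/s to N2: 63 each.
    N2: 53+63 = 116 > 80
Round 3 — N2 seizes.
  N2 sheds 116 L/s to N27: 116 each.
    N27: 70+116 = 186 > 160
Round 4 — N27 seizes.
  N27 sheds 186 L/s: no online neighbours, lost.
No further seizures.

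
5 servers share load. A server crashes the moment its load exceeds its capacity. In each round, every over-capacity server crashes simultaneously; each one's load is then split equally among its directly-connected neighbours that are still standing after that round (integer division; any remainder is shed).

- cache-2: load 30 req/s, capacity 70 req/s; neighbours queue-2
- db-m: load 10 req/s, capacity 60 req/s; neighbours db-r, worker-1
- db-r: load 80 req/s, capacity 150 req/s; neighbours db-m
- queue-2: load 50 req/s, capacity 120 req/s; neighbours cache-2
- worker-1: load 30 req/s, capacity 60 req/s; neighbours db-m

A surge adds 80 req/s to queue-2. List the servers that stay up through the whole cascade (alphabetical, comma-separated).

db-m, db-r, worker-1

Round 1 — queue-2 at 130 > 120. queue-2 crashes.
  queue-2 sheds 130 req/s to cache-2: 130 each.
    cache-2: 30+130 = 160 > 70
Round 2 — cache-2 crashes.
  cache-2 sheds 160 req/s: no online neighbours, lost.
No further crashes.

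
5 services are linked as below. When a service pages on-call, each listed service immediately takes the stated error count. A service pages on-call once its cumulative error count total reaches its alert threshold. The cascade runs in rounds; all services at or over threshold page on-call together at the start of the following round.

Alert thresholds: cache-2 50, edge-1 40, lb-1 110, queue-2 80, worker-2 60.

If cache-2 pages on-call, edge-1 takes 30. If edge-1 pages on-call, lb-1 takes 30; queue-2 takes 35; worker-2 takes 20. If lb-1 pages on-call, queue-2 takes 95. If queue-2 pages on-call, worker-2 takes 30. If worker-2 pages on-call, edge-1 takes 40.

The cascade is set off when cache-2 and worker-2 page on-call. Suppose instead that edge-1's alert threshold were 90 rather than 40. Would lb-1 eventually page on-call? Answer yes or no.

no

With edge-1's alert threshold at 90:
Round 1 — cache-2, worker-2 page on-call (initial).
  edge-1: +30+40 → 70 < 90
No further pages.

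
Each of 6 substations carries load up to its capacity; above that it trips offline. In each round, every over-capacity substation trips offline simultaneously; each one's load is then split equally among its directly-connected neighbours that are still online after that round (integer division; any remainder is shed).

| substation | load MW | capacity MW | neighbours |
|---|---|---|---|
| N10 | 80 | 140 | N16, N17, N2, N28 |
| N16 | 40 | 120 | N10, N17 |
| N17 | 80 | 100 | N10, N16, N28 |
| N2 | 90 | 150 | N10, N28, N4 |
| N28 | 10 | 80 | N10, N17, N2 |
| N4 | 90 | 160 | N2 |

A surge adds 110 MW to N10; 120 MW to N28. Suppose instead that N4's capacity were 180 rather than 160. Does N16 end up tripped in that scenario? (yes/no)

With N4's capacity at 180:
Round 1 — N10 at 190 > 140; N28 at 130 > 80. N10, N28 trip offline.
  N10 sheds 190 MW to N16, N17, N2: 63 each (1 lost).
    N16: 40+63 = 103 ≤ 120
    N17: 80+63 = 143 > 100
    N2: 90+63 = 153 > 150
  N28 sheds 130 MW to N17, N2: 65 each.
    N17: 143+65 = 208 > 100
    N2: 153+65 = 218 > 150
Round 2 — N17, N2 trip offline.
  N17 sheds 208 MW to N16: 208 each.
    N16: 103+208 = 311 > 120
  N2 sheds 218 MW to N4: 218 each.
    N4: 90+218 = 308 > 180
Round 3 — N16, N4 trip offline.
  N16 sheds 311 MW: no online neighbours, lost.
  N4 sheds 308 MW: no online neighbours, lost.
No further trips.

yes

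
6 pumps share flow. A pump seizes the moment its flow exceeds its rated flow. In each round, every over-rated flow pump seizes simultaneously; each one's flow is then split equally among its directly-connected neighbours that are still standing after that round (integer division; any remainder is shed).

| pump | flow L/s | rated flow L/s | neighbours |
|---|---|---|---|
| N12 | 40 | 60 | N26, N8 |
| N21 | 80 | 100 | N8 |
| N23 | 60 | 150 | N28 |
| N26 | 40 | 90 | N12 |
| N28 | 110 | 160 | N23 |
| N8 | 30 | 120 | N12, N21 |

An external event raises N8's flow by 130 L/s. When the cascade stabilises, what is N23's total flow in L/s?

Round 1 — N8 at 160 > 120. N8 seizes.
  N8 sheds 160 L/s to N12, N21: 80 each.
    N12: 40+80 = 120 > 60
    N21: 80+80 = 160 > 100
Round 2 — N12, N21 seize.
  N12 sheds 120 L/s to N26: 120 each.
    N26: 40+120 = 160 > 90
  N21 sheds 160 L/s: no online neighbours, lost.
Round 3 — N26 seizes.
  N26 sheds 160 L/s: no online neighbours, lost.
No further seizures.

60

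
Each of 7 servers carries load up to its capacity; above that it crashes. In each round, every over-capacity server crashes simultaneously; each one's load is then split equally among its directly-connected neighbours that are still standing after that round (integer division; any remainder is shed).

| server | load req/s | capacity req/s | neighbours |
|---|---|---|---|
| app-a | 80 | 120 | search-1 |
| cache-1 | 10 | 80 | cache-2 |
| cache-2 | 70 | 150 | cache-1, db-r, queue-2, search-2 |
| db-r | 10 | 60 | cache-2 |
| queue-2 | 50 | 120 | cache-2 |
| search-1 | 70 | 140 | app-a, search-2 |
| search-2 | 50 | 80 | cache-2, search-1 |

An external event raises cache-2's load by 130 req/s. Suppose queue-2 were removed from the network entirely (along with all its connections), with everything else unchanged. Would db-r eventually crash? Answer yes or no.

With queue-2 removed:
Round 1 — cache-2 at 200 > 150. cache-2 crashes.
  cache-2 sheds 200 req/s to cache-1, db-r, search-2: 66 each (2 lost).
    cache-1: 10+66 = 76 ≤ 80
    db-r: 10+66 = 76 > 60
    search-2: 50+66 = 116 > 80
Round 2 — db-r, search-2 crash.
  db-r sheds 76 req/s: no online neighbours, lost.
  search-2 sheds 116 req/s to search-1: 116 each.
    search-1: 70+116 = 186 > 140
Round 3 — search-1 crashes.
  search-1 sheds 186 req/s to app-a: 186 each.
    app-a: 80+186 = 266 > 120
Round 4 — app-a crashes.
  app-a sheds 266 req/s: no online neighbours, lost.
No further crashes.

yes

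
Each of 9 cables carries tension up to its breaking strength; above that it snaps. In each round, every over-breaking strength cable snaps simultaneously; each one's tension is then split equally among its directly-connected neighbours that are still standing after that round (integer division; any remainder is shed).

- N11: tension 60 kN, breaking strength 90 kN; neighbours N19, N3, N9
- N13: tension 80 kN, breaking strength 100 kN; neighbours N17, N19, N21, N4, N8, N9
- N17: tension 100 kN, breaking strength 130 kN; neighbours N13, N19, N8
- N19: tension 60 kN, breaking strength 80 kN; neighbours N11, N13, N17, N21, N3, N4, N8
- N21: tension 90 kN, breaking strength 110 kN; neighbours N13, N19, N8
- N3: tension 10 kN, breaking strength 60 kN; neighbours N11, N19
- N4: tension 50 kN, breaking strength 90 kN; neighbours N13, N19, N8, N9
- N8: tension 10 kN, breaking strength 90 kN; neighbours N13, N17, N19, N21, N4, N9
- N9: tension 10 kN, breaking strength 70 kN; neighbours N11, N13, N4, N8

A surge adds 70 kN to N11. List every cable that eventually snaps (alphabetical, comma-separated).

N11, N19, N3

Round 1 — N11 at 130 > 90. N11 snaps.
  N11 sheds 130 kN to N19, N3, N9: 43 each (1 lost).
    N19: 60+43 = 103 > 80
    N3: 10+43 = 53 ≤ 60
    N9: 10+43 = 53 ≤ 70
Round 2 — N19 snaps.
  N19 sheds 103 kN to N13, N17, N21, N3, N4, N8: 17 each (1 lost).
    N13: 80+17 = 97 ≤ 100
    N17: 100+17 = 117 ≤ 130
    N21: 90+17 = 107 ≤ 110
    N3: 53+17 = 70 > 60
    N4: 50+17 = 67 ≤ 90
    N8: 10+17 = 27 ≤ 90
Round 3 — N3 snaps.
  N3 sheds 70 kN: no online neighbours, lost.
No further breaks.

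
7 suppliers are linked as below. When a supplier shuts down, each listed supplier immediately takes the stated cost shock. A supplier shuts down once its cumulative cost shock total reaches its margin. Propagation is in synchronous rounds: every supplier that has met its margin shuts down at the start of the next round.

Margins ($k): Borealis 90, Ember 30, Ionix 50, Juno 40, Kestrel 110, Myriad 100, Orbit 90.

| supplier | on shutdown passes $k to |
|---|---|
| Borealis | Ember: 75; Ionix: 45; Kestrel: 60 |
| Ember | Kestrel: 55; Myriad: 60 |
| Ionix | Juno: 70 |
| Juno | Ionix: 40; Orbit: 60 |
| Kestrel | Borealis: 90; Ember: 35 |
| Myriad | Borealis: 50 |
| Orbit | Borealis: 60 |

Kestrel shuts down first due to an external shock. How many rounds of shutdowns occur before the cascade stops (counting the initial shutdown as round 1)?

Round 1 — Kestrel shuts down (initial).
  Borealis: +90 → 90 ≥ 90
  Ember: +35 → 35 ≥ 30
Round 2 — Borealis, Ember shut down.
  Ionix: +45 → 45 < 50
  Myriad: +60 → 60 < 100
No further shutdowns.

2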